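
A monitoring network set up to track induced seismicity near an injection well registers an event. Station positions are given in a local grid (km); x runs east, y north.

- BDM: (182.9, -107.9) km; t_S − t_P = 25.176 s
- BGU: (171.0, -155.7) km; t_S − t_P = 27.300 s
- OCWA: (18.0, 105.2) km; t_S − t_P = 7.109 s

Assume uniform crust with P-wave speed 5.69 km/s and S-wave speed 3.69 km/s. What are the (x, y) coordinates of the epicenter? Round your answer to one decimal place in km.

-30.3 km east, 48.3 km north

Distance from S−P lag: d = Δt · v_P v_S / (v_P − v_S) = Δt · (5.69·3.69)/(5.69−3.69) ≈ 10.4980·Δt.
So d_BDM = 264.30, d_BGU = 286.60, d_OCWA = 74.63 km.
Circle about each station: (x − 182.9)² + (y + 107.9)² = 264.30²; (x − 171.0)² + (y + 155.7)² = 286.60²; (x − 18.0)² + (y − 105.2)² = 74.63².
Subtracting the BDM equation from the BGU and OCWA equations removes the quadratic terms:
-23.8 x − 95.6 y = -3896.40
-329.8 x + 426.2 y = 30581.07
Solving the 2×2 system: x ≈ -30.3, y ≈ 48.3 km.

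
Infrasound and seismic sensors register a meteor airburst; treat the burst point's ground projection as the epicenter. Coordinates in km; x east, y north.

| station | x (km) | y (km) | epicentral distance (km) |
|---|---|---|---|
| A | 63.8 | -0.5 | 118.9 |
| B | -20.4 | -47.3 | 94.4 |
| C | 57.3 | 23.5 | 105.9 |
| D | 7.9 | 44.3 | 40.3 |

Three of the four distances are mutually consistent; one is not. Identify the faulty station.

Solve using three stations at a time. Using A, B, C (subtract circle equations pairwise → linear system) gives (x, y) ≈ (-46.7, 43.3).
Distances from that point to each station vs reported:
  A: calculated 118.9 vs reported 118.9 → residual 0.0 km
  B: calculated 94.4 vs reported 94.4 → residual 0.0 km
  C: calculated 105.9 vs reported 105.9 → residual 0.0 km
  D: calculated 54.6 vs reported 40.3 → residual 14.3 km
A, B, C are mutually consistent (residuals ≈ 0); D is off by 14.3 km.

D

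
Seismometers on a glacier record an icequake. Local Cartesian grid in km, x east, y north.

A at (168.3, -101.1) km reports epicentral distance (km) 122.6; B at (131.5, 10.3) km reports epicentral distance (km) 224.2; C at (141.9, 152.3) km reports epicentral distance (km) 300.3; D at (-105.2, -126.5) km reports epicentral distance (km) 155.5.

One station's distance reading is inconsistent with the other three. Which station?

B

Solve using three stations at a time. Using A, C, D (subtract circle equations pairwise → linear system) gives (x, y) ≈ (50.1, -133.6).
Distances from that point to each station vs reported:
  A: calculated 122.6 vs reported 122.6 → residual 0.0 km
  B: calculated 165.3 vs reported 224.2 → residual 58.9 km
  C: calculated 300.3 vs reported 300.3 → residual 0.0 km
  D: calculated 155.5 vs reported 155.5 → residual 0.0 km
A, C, D are mutually consistent (residuals ≈ 0); B is off by 58.9 km.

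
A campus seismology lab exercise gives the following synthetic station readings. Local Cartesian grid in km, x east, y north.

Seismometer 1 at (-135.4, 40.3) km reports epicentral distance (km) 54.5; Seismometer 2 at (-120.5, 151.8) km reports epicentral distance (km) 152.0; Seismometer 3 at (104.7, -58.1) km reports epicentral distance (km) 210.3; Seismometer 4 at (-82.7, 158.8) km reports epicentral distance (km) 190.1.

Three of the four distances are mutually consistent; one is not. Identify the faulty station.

Solve using three stations at a time. Using Seismometer 1, Seismometer 2, Seismometer 3 (subtract circle equations pairwise → linear system) gives (x, y) ≈ (-97.0, 1.6).
Distances from that point to each station vs reported:
  Seismometer 1: calculated 54.5 vs reported 54.5 → residual 0.0 km
  Seismometer 2: calculated 152.0 vs reported 152.0 → residual 0.0 km
  Seismometer 3: calculated 210.3 vs reported 210.3 → residual 0.0 km
  Seismometer 4: calculated 157.8 vs reported 190.1 → residual 32.3 km
Seismometer 1, Seismometer 2, Seismometer 3 are mutually consistent (residuals ≈ 0); Seismometer 4 is off by 32.3 km.

Seismometer 4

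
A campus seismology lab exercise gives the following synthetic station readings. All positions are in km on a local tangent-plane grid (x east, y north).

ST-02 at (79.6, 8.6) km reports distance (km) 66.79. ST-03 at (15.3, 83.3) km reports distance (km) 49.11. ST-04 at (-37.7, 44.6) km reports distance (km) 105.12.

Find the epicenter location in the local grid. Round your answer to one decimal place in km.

(63.4, 73.4)

Circle about each station: (x − 79.6)² + (y − 8.6)² = 66.79²; (x − 15.3)² + (y − 83.3)² = 49.11²; (x + 37.7)² + (y − 44.6)² = 105.12².
Subtracting the ST-02 equation from the ST-03 and ST-04 equations removes the quadratic terms:
-128.6 x + 149.4 y = 2811.97
-234.6 x + 72.0 y = -9588.98
Solving the 2×2 system: x ≈ 63.4, y ≈ 73.4 km.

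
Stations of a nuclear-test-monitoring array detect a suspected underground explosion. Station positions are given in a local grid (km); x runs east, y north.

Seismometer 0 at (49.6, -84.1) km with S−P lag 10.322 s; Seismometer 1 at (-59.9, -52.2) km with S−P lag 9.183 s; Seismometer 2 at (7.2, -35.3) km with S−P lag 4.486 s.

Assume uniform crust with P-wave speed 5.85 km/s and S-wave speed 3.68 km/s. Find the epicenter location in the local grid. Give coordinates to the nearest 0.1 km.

(7.4, 9.2)

Distance from S−P lag: d = Δt · v_P v_S / (v_P − v_S) = Δt · (5.85·3.68)/(5.85−3.68) ≈ 9.9207·Δt.
So d_Seismometer 0 = 102.40, d_Seismometer 1 = 91.10, d_Seismometer 2 = 44.50 km.
Circle about each station: (x − 49.6)² + (y + 84.1)² = 102.40²; (x + 59.9)² + (y + 52.2)² = 91.10²; (x − 7.2)² + (y + 35.3)² = 44.50².
Subtracting pairs of circle equations eliminates x²+y² and gives linear equations (the radical axes):
-219.0 x + 63.8 y = -1033.57
-84.8 x + 97.6 y = 270.47
Solving the 2×2 system: x ≈ 7.4, y ≈ 9.2 km.
Check against Seismometer 0 (with the unrounded x, y): √((x − 49.6)²+(y + 84.1)²) = 102.40 ≈ 102.40 km. ✓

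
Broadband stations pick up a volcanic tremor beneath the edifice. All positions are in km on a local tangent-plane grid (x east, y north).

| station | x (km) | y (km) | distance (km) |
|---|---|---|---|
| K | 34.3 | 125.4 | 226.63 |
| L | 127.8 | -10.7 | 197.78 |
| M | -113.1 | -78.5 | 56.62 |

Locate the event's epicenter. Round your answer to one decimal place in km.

Circle about each station: (x − 34.3)² + (y − 125.4)² = 226.63²; (x − 127.8)² + (y + 10.7)² = 197.78²; (x + 113.1)² + (y + 78.5)² = 56.62².
Subtracting the K equation from the L and M equations removes the quadratic terms:
187.0 x − 272.2 y = 11789.91
-294.8 x − 407.8 y = 50207.54
Solving the 2×2 system: x ≈ -56.6, y ≈ -82.2 km.

x ≈ -56.6 km, y ≈ -82.2 km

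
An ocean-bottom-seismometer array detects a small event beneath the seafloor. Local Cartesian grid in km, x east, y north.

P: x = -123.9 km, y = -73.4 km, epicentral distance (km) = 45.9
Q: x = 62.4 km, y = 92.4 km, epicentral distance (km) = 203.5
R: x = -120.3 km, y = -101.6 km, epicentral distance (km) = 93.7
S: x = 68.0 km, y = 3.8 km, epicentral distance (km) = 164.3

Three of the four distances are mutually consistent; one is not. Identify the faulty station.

Solve using three stations at a time. Using P, Q, S (subtract circle equations pairwise → linear system) gives (x, y) ≈ (-89.5, -43.0).
Distances from that point to each station vs reported:
  P: calculated 45.9 vs reported 45.9 → residual 0.0 km
  Q: calculated 203.5 vs reported 203.5 → residual 0.0 km
  R: calculated 66.2 vs reported 93.7 → residual 27.5 km
  S: calculated 164.3 vs reported 164.3 → residual 0.0 km
P, Q, S are mutually consistent (residuals ≈ 0); R is off by 27.5 km.

R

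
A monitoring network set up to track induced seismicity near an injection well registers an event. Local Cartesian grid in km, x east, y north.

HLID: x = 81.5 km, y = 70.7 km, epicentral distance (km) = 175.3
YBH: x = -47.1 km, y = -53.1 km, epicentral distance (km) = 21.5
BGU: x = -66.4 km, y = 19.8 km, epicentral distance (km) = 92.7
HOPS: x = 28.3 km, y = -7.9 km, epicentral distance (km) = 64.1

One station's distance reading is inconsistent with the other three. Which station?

HOPS

Solve using three stations at a time. Using HLID, YBH, BGU (subtract circle equations pairwise → linear system) gives (x, y) ≈ (-29.3, -65.1).
Distances from that point to each station vs reported:
  HLID: calculated 175.3 vs reported 175.3 → residual 0.0 km
  YBH: calculated 21.5 vs reported 21.5 → residual 0.0 km
  BGU: calculated 92.7 vs reported 92.7 → residual 0.0 km
  HOPS: calculated 81.2 vs reported 64.1 → residual 17.1 km
HLID, YBH, BGU are mutually consistent (residuals ≈ 0); HOPS is off by 17.1 km.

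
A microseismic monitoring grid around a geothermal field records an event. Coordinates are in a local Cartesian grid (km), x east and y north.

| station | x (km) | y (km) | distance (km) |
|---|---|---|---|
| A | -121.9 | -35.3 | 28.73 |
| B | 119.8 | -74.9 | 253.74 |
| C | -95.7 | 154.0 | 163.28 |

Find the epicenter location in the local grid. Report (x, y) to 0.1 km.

-124.6 km east, -6.7 km north

Circle about each station: (x + 121.9)² + (y + 35.3)² = 28.73²; (x − 119.8)² + (y + 74.9)² = 253.74²; (x + 95.7)² + (y − 154.0)² = 163.28².
Subtracting the A equation from the B and C equations removes the quadratic terms:
483.4 x − 79.2 y = -59702.22
52.4 x + 378.6 y = -9066.16
Solving the 2×2 system: x ≈ -124.6, y ≈ -6.7 km.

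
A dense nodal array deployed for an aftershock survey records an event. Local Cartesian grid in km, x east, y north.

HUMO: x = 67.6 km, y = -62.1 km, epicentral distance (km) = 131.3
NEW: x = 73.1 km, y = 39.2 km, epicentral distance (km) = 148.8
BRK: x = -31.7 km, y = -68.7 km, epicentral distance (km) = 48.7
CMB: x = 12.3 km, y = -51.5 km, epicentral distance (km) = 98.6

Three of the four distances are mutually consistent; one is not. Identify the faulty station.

CMB

Solve using three stations at a time. Using HUMO, NEW, BRK (subtract circle equations pairwise → linear system) gives (x, y) ≈ (-59.4, -28.6).
Distances from that point to each station vs reported:
  HUMO: calculated 131.3 vs reported 131.3 → residual 0.0 km
  NEW: calculated 148.8 vs reported 148.8 → residual 0.0 km
  BRK: calculated 48.7 vs reported 48.7 → residual 0.0 km
  CMB: calculated 75.2 vs reported 98.6 → residual 23.4 km
HUMO, NEW, BRK are mutually consistent (residuals ≈ 0); CMB is off by 23.4 km.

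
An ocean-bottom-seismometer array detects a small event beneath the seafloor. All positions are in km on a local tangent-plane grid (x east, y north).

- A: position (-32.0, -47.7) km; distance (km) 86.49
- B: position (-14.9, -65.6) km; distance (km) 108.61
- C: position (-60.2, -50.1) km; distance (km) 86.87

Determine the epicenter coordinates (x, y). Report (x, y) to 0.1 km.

x ≈ -52.2 km, y ≈ 36.4 km

Circle about each station: (x + 32.0)² + (y + 47.7)² = 86.49²; (x + 14.9)² + (y + 65.6)² = 108.61²; (x + 60.2)² + (y + 50.1)² = 86.87².
Subtracting pairs of circle equations eliminates x²+y² and gives linear equations (the radical axes):
34.2 x − 35.8 y = -3089.53
-56.4 x − 4.8 y = 2768.88
Solving the 2×2 system: x ≈ -52.2, y ≈ 36.4 km.
Check against A (with the unrounded x, y): √((x + 32.0)²+(y + 47.7)²) = 86.53 ≈ 86.49 km. ✓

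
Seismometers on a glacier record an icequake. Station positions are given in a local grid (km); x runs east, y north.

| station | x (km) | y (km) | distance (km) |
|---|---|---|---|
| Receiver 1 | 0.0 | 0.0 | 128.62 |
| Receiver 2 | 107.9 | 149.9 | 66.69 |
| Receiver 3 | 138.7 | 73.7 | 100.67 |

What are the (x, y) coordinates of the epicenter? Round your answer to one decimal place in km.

Circle about each station: x² + y² = 128.62²; (x − 107.9)² + (y − 149.9)² = 66.69²; (x − 138.7)² + (y − 73.7)² = 100.67².
Subtracting the Receiver 1 equation from the Receiver 2 and Receiver 3 equations removes the quadratic terms:
215.8 x + 299.8 y = 46207.97
277.4 x + 147.4 y = 31078.04
Solving the 2×2 system: x ≈ 48.8, y ≈ 119.0 km.

x ≈ 48.8 km, y ≈ 119.0 km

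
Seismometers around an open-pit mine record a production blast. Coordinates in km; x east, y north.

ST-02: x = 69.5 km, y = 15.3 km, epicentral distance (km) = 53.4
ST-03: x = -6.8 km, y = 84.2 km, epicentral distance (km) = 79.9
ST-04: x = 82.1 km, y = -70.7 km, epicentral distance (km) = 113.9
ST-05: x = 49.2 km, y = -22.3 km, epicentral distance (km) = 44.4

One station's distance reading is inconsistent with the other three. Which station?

Solve using three stations at a time. Using ST-02, ST-03, ST-05 (subtract circle equations pairwise → linear system) gives (x, y) ≈ (16.7, 7.8).
Distances from that point to each station vs reported:
  ST-02: calculated 53.4 vs reported 53.4 → residual 0.0 km
  ST-03: calculated 79.9 vs reported 79.9 → residual 0.0 km
  ST-04: calculated 102.2 vs reported 113.9 → residual 11.7 km
  ST-05: calculated 44.4 vs reported 44.4 → residual 0.0 km
ST-02, ST-03, ST-05 are mutually consistent (residuals ≈ 0); ST-04 is off by 11.7 km.

ST-04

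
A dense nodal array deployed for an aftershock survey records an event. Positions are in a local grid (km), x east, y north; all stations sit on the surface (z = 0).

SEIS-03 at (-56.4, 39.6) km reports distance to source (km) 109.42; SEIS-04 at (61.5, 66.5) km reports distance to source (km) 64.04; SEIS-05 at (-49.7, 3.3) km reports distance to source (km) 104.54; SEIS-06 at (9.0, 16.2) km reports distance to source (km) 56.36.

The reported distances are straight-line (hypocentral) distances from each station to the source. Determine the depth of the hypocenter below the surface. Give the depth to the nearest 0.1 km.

44.6 km

Each station gives a sphere (x−x_i)² + (y−y_i)² + z² = d_i² (stations at z=0).
Subtracting the SEIS-03 sphere from SEIS-04 and SEIS-05: z² cancels, leaving linear equations in x and y:
235.8 x + 53.8 y = 11326.99
13.4 x − 72.6 y = -1224.02
Solving: x ≈ 42.404, y ≈ 24.686 km (keep extra digits for the depth step; rounded: 42.4, 24.7).
Then from the SEIS-03 sphere: z² = 109.42² − (x + 56.4)² − (y − 39.6)² with x = 42.404, y = 24.686, so z ≈ 44.588 ≈ 44.6 km.
Check against SEIS-06 (with the unrounded solution): distance 56.36 ≈ 56.36 km. ✓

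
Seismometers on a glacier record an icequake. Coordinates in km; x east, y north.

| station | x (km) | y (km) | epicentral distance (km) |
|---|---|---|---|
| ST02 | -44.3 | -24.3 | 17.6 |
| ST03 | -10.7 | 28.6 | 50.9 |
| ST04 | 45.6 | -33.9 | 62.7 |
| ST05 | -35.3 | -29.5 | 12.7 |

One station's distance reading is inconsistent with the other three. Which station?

Solve using three stations at a time. Using ST02, ST03, ST05 (subtract circle equations pairwise → linear system) gives (x, y) ≈ (-27.3, -19.5).
Distances from that point to each station vs reported:
  ST02: calculated 17.7 vs reported 17.6 → residual 0.1 km
  ST03: calculated 50.9 vs reported 50.9 → residual 0.0 km
  ST04: calculated 74.3 vs reported 62.7 → residual 11.6 km
  ST05: calculated 12.8 vs reported 12.7 → residual 0.1 km
ST02, ST03, ST05 are mutually consistent (residuals ≈ 0); ST04 is off by 11.6 km.

ST04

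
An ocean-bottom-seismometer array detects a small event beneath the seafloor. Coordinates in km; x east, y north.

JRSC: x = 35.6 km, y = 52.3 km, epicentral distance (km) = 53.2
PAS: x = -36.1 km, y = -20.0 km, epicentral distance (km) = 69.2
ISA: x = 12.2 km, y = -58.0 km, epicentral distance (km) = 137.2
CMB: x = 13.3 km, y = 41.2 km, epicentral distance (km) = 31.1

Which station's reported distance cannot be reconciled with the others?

Solve using three stations at a time. Using JRSC, PAS, CMB (subtract circle equations pairwise → linear system) gives (x, y) ≈ (-17.2, 46.5).
Distances from that point to each station vs reported:
  JRSC: calculated 53.1 vs reported 53.2 → residual 0.1 km
  PAS: calculated 69.1 vs reported 69.2 → residual 0.1 km
  ISA: calculated 108.6 vs reported 137.2 → residual 28.6 km
  CMB: calculated 31.0 vs reported 31.1 → residual 0.1 km
JRSC, PAS, CMB are mutually consistent (residuals ≈ 0); ISA is off by 28.6 km.

ISA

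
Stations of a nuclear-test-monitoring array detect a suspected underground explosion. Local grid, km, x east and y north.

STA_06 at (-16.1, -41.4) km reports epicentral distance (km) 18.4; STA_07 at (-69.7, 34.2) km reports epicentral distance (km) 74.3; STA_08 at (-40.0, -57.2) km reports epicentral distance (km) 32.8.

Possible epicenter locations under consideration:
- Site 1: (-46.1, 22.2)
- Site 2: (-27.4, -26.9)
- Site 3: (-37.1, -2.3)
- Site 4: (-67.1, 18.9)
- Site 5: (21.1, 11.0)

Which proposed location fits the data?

For each candidate, compare |candidate − station| to the reported distance:
Site 1: residuals STA_06 51.9, STA_07 47.8, STA_08 46.8 → max 51.9 km
Site 2: residuals STA_06 0.0, STA_07 0.0, STA_08 0.0 → max 0.0 km
Site 3: residuals STA_06 26.0, STA_07 25.4, STA_08 22.2 → max 26.0 km
Site 4: residuals STA_06 60.6, STA_07 58.8, STA_08 48.0 → max 60.6 km
Site 5: residuals STA_06 45.9, STA_07 19.4, STA_08 58.8 → max 58.8 km
Only Site 2 has all residuals ≈ 0.

Site 2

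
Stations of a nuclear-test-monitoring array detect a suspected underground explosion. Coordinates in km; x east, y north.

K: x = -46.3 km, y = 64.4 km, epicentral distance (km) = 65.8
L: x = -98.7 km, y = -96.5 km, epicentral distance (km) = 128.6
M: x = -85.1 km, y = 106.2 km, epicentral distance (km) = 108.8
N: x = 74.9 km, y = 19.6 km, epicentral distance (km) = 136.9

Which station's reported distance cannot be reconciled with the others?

Solve using three stations at a time. Using K, M, N (subtract circle equations pairwise → linear system) gives (x, y) ≈ (-60.6, 0.2).
Distances from that point to each station vs reported:
  K: calculated 65.7 vs reported 65.8 → residual 0.1 km
  L: calculated 104.0 vs reported 128.6 → residual 24.6 km
  M: calculated 108.8 vs reported 108.8 → residual 0.0 km
  N: calculated 136.9 vs reported 136.9 → residual 0.0 km
K, M, N are mutually consistent (residuals ≈ 0); L is off by 24.6 km.

L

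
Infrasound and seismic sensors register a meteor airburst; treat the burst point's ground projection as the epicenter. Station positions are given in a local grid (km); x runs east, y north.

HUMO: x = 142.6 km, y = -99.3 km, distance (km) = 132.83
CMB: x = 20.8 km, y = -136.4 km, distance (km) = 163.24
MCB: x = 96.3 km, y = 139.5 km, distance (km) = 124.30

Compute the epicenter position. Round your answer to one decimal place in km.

Circle about each station: (x − 142.6)² + (y + 99.3)² = 132.83²; (x − 20.8)² + (y + 136.4)² = 163.24²; (x − 96.3)² + (y − 139.5)² = 124.30².
Subtracting pairs of circle equations eliminates x²+y² and gives linear equations (the radical axes):
-243.6 x − 74.2 y = -20161.14
-92.6 x + 477.6 y = 732.01
Solving the 2×2 system: x ≈ 77.7, y ≈ 16.6 km.

(77.7, 16.6)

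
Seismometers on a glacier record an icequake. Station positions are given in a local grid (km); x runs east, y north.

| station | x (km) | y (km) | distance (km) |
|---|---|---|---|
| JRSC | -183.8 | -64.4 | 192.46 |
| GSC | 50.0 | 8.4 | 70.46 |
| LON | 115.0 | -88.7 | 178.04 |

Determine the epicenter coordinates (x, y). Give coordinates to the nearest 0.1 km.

x ≈ -16.7 km, y ≈ 31.1 km

Circle about each station: (x + 183.8)² + (y + 64.4)² = 192.46²; (x − 50.0)² + (y − 8.4)² = 70.46²; (x − 115.0)² + (y + 88.7)² = 178.04².
Subtracting the JRSC equation from the GSC and LON equations removes the quadratic terms:
467.6 x + 145.6 y = -3283.00
597.6 x − 48.6 y = -11494.50
Solving the 2×2 system: x ≈ -16.7, y ≈ 31.1 km.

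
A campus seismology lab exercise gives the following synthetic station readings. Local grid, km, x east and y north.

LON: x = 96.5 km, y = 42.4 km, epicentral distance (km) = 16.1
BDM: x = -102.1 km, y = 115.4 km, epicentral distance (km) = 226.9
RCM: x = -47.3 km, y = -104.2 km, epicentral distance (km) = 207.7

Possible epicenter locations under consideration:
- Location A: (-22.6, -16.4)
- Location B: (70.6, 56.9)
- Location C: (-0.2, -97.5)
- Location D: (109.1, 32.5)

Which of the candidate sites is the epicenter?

Location D

For each candidate, compare |candidate − station| to the reported distance:
Location A: residuals LON 116.7, BDM 73.0, RCM 116.5 → max 116.7 km
Location B: residuals LON 13.6, BDM 44.6, RCM 8.1 → max 44.6 km
Location C: residuals LON 154.0, BDM 9.1, RCM 160.1 → max 160.1 km
Location D: residuals LON 0.1, BDM 0.0, RCM 0.0 → max 0.1 km
Only Location D has all residuals ≈ 0.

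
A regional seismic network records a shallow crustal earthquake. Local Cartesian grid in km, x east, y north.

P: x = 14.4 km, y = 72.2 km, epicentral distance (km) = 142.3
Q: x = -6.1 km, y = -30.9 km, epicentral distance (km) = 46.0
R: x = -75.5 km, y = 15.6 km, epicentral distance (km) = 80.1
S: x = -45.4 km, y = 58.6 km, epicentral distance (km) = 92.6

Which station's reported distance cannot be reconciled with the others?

Solve using three stations at a time. Using P, Q, R (subtract circle equations pairwise → linear system) gives (x, y) ≈ (-43.4, -57.8).
Distances from that point to each station vs reported:
  P: calculated 142.3 vs reported 142.3 → residual 0.0 km
  Q: calculated 46.0 vs reported 46.0 → residual 0.0 km
  R: calculated 80.1 vs reported 80.1 → residual 0.0 km
  S: calculated 116.4 vs reported 92.6 → residual 23.8 km
P, Q, R are mutually consistent (residuals ≈ 0); S is off by 23.8 km.

S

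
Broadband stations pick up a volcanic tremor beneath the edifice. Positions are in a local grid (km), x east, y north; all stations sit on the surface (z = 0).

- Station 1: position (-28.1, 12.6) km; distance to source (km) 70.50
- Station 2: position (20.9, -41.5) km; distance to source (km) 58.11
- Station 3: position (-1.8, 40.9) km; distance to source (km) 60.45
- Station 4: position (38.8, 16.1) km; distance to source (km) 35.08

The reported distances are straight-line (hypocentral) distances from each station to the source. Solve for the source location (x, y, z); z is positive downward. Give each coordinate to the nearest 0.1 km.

Each station gives a sphere (x−x_i)² + (y−y_i)² + z² = d_i² (stations at z=0).
Subtracting the Station 1 sphere from Station 2 and Station 3: z² cancels, leaving linear equations in x and y:
98.0 x − 108.2 y = 2804.17
52.6 x + 56.6 y = 2043.73
Solving: x ≈ 33.800, y ≈ 4.697 km (keep extra digits for the depth step; rounded: 33.8, 4.7).
Then from the Station 1 sphere: z² = 70.50² − (x + 28.1)² − (y − 12.6)² with x = 33.800, y = 4.697, so z ≈ 32.805 ≈ 32.8 km.

x ≈ 33.8 km, y ≈ 4.7 km, depth ≈ 32.8 km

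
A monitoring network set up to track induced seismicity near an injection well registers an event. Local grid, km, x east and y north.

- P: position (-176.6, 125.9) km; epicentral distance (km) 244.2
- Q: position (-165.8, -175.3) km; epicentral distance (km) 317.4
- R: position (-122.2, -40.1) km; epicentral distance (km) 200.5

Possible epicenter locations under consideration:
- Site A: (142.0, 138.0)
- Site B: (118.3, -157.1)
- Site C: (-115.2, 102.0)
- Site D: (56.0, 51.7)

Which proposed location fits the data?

For each candidate, compare |candidate − station| to the reported distance:
Site A: residuals P 74.6, Q 121.8, R 118.1 → max 121.8 km
Site B: residuals P 164.5, Q 32.7, R 66.9 → max 164.5 km
Site C: residuals P 178.3, Q 35.5, R 58.2 → max 178.3 km
Site D: residuals P 0.1, Q 0.0, R 0.0 → max 0.1 km
Only Site D has all residuals ≈ 0.

Site D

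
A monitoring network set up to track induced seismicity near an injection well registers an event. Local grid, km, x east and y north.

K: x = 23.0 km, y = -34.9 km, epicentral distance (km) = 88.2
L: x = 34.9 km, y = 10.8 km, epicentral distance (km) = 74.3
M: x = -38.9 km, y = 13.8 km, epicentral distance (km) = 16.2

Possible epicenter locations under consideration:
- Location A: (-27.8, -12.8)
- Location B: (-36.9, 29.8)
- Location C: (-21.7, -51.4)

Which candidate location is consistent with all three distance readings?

For each candidate, compare |candidate − station| to the reported distance:
Location A: residuals K 32.8, L 7.3, M 12.6 → max 32.8 km
Location B: residuals K 0.0, L 0.0, M 0.1 → max 0.1 km
Location C: residuals K 40.6, L 9.8, M 51.2 → max 51.2 km
Only Location B has all residuals ≈ 0.

Location B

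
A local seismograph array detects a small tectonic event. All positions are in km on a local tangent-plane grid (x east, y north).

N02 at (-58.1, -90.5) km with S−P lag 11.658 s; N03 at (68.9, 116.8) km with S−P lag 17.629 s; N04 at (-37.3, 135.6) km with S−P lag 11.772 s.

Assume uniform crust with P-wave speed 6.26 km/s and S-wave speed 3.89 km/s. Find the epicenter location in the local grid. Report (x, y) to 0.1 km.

-87.6 km east, 25.6 km north

Distance from S−P lag: d = Δt · v_P v_S / (v_P − v_S) = Δt · (6.26·3.89)/(6.26−3.89) ≈ 10.2749·Δt.
So d_N02 = 119.78, d_N03 = 181.14, d_N04 = 120.96 km.
Circle about each station: (x + 58.1)² + (y + 90.5)² = 119.78²; (x − 68.9)² + (y − 116.8)² = 181.14²; (x + 37.3)² + (y − 135.6)² = 120.96².
Subtracting the N02 equation from the N03 and N04 equations removes the quadratic terms:
254.0 x + 414.6 y = -11640.86
41.6 x + 452.2 y = 7928.72
Solving the 2×2 system: x ≈ -87.6, y ≈ 25.6 km.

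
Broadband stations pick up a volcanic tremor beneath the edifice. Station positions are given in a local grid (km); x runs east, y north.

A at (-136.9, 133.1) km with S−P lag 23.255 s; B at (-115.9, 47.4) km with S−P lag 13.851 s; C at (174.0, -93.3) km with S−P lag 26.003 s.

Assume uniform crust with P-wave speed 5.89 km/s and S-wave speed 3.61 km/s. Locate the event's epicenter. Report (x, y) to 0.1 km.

Distance from S−P lag: d = Δt · v_P v_S / (v_P − v_S) = Δt · (5.89·3.61)/(5.89−3.61) ≈ 9.3258·Δt.
So d_A = 216.87, d_B = 129.17, d_C = 242.50 km.
Circle about each station: (x + 136.9)² + (y − 133.1)² = 216.87²; (x + 115.9)² + (y − 47.4)² = 129.17²; (x − 174.0)² + (y + 93.3)² = 242.50².
Subtracting pairs of circle equations eliminates x²+y² and gives linear equations (the radical axes):
42.0 x − 171.4 y = 9570.06
621.8 x − 452.8 y = -9249.98
Solving the 2×2 system: x ≈ -67.6, y ≈ -72.4 km.

x ≈ -67.6 km, y ≈ -72.4 km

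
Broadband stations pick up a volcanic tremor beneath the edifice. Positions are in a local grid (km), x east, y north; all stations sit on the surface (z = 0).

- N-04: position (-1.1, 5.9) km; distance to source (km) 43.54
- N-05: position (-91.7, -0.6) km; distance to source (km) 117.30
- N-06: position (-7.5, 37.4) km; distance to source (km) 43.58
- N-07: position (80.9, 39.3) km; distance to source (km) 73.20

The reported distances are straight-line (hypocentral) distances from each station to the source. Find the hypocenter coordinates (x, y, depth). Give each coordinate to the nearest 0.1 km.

Each station gives a sphere (x−x_i)² + (y−y_i)² + z² = d_i² (stations at z=0).
Subtracting the N-04 sphere from N-05 and N-06: z² cancels, leaving linear equations in x and y:
-181.2 x − 13.0 y = -3490.33
-12.8 x + 63.0 y = 1415.51
Solving: x ≈ 17.397, y ≈ 26.003 km (keep extra digits for the depth step; rounded: 17.4, 26.0).
Then from the N-04 sphere: z² = 43.54² − (x + 1.1)² − (y − 5.9)² with x = 17.397, y = 26.003, so z ≈ 33.904 ≈ 33.9 km.

(17.4, 26.0, 33.9)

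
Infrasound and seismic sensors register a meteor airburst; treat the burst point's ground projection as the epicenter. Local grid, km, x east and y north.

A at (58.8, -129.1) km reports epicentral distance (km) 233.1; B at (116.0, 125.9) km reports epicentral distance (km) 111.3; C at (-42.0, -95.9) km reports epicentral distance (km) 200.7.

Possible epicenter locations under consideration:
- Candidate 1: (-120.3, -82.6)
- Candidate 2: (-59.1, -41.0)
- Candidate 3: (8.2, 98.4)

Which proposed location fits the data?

Candidate 3

For each candidate, compare |candidate − station| to the reported distance:
Candidate 1: residuals A 48.1, B 203.8, C 121.3 → max 203.8 km
Candidate 2: residuals A 85.9, B 130.6, C 143.2 → max 143.2 km
Candidate 3: residuals A 0.0, B 0.0, C 0.0 → max 0.0 km
Only Candidate 3 has all residuals ≈ 0.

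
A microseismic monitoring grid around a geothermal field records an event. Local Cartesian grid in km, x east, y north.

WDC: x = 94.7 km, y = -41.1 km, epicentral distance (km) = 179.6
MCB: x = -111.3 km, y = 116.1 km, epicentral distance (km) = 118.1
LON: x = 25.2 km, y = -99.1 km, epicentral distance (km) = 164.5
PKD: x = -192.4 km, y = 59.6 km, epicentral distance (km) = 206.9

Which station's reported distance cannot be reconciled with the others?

Solve using three stations at a time. Using WDC, MCB, PKD (subtract circle equations pairwise → linear system) gives (x, y) ≈ (6.8, 115.5).
Distances from that point to each station vs reported:
  WDC: calculated 179.6 vs reported 179.6 → residual 0.0 km
  MCB: calculated 118.1 vs reported 118.1 → residual 0.0 km
  LON: calculated 215.4 vs reported 164.5 → residual 50.9 km
  PKD: calculated 206.9 vs reported 206.9 → residual 0.0 km
WDC, MCB, PKD are mutually consistent (residuals ≈ 0); LON is off by 50.9 km.

LON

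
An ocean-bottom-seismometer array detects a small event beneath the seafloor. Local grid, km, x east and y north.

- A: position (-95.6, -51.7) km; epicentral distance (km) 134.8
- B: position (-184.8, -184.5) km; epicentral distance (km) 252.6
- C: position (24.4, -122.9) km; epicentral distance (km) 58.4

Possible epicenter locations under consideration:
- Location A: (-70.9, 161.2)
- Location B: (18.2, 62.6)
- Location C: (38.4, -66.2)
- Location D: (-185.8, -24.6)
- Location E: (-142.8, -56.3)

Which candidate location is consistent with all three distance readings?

Location C

For each candidate, compare |candidate − station| to the reported distance:
Location A: residuals A 79.5, B 111.4, C 241.3 → max 241.3 km
Location B: residuals A 26.5, B 67.2, C 127.2 → max 127.2 km
Location C: residuals A 0.0, B 0.0, C 0.0 → max 0.0 km
Location D: residuals A 40.6, B 92.7, C 173.6 → max 173.6 km
Location E: residuals A 87.4, B 117.7, C 121.6 → max 121.6 km
Only Location C has all residuals ≈ 0.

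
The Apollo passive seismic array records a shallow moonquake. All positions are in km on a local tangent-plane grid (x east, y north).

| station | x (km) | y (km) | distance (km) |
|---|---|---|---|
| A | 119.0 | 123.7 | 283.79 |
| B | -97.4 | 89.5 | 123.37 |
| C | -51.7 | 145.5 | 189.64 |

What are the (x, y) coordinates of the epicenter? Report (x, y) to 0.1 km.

Circle about each station: (x − 119.0)² + (y − 123.7)² = 283.79²; (x + 97.4)² + (y − 89.5)² = 123.37²; (x + 51.7)² + (y − 145.5)² = 189.64².
Subtracting pairs of circle equations eliminates x²+y² and gives linear equations (the radical axes):
-432.8 x − 68.4 y = 53350.93
-341.4 x + 43.6 y = 38953.88
Solving the 2×2 system: x ≈ -118.2, y ≈ -32.1 km.
Check against A (with the unrounded x, y): √((x − 119.0)²+(y − 123.7)²) = 283.78 ≈ 283.79 km. ✓

-118.2 km east, -32.1 km north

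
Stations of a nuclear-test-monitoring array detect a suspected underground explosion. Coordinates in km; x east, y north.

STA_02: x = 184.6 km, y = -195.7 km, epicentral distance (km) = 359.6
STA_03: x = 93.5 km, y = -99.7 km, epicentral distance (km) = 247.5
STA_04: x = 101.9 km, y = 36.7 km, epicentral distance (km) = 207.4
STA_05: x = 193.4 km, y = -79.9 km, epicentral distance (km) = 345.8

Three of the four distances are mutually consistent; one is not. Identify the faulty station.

STA_04

Solve using three stations at a time. Using STA_02, STA_03, STA_05 (subtract circle equations pairwise → linear system) gives (x, y) ≈ (-152.4, -69.8).
Distances from that point to each station vs reported:
  STA_02: calculated 359.7 vs reported 359.6 → residual 0.1 km
  STA_03: calculated 247.7 vs reported 247.5 → residual 0.2 km
  STA_04: calculated 275.7 vs reported 207.4 → residual 68.3 km
  STA_05: calculated 346.0 vs reported 345.8 → residual 0.2 km
STA_02, STA_03, STA_05 are mutually consistent (residuals ≈ 0); STA_04 is off by 68.3 km.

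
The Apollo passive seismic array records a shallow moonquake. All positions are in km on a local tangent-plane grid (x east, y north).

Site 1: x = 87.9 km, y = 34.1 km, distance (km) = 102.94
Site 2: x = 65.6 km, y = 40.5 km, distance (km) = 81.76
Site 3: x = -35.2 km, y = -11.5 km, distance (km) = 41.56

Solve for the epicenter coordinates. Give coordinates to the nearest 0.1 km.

(-14.6, 24.6)

Circle about each station: (x − 87.9)² + (y − 34.1)² = 102.94²; (x − 65.6)² + (y − 40.5)² = 81.76²; (x + 35.2)² + (y + 11.5)² = 41.56².
Subtracting pairs of circle equations eliminates x²+y² and gives linear equations (the radical axes):
-44.6 x + 12.8 y = 966.34
-246.2 x − 91.2 y = 1351.48
Solving the 2×2 system: x ≈ -14.6, y ≈ 24.6 km.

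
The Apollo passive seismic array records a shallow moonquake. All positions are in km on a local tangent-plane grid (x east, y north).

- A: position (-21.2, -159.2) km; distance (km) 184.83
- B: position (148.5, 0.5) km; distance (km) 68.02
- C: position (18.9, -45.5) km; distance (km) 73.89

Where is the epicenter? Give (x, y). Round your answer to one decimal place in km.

Circle about each station: (x + 21.2)² + (y + 159.2)² = 184.83²; (x − 148.5)² + (y − 0.5)² = 68.02²; (x − 18.9)² + (y + 45.5)² = 73.89².
Subtracting the A equation from the B and C equations removes the quadratic terms:
339.4 x + 319.4 y = 25793.83
80.2 x + 227.4 y = 5335.78
Solving the 2×2 system: x ≈ 80.7, y ≈ -5.0 km.
Check against A (with the unrounded x, y): √((x + 21.2)²+(y + 159.2)²) = 184.83 ≈ 184.83 km. ✓

80.7 km east, -5.0 km north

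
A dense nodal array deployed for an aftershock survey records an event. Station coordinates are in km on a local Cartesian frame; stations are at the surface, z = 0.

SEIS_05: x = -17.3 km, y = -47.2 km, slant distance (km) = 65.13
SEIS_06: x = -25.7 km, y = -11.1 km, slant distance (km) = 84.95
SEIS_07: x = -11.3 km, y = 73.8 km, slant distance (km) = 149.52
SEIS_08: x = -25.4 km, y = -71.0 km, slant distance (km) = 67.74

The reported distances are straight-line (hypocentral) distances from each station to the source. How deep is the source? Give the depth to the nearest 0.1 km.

Each station gives a sphere (x−x_i)² + (y−y_i)² + z² = d_i² (stations at z=0).
Subtracting the SEIS_05 sphere from SEIS_06 and SEIS_07: z² cancels, leaving linear equations in x and y:
-16.8 x + 72.2 y = -4718.02
12.0 x + 242.0 y = -15067.31
Solving: x ≈ 10.929, y ≈ -62.804 km (keep extra digits for the depth step; rounded: 10.9, -62.8).
Then from the SEIS_05 sphere: z² = 65.13² − (x + 17.3)² − (y + 47.2)² with x = 10.929, y = -62.804, so z ≈ 56.582 ≈ 56.6 km.

56.6 km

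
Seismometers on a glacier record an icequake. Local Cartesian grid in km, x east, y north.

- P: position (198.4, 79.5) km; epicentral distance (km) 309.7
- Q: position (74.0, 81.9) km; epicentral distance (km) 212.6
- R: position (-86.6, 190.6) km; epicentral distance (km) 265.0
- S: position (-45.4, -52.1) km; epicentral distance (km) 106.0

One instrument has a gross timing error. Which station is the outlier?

S

Solve using three stations at a time. Using P, Q, R (subtract circle equations pairwise → linear system) gives (x, y) ≈ (-70.6, -73.9).
Distances from that point to each station vs reported:
  P: calculated 309.7 vs reported 309.7 → residual 0.0 km
  Q: calculated 212.6 vs reported 212.6 → residual 0.0 km
  R: calculated 265.0 vs reported 265.0 → residual 0.0 km
  S: calculated 33.3 vs reported 106.0 → residual 72.7 km
P, Q, R are mutually consistent (residuals ≈ 0); S is off by 72.7 km.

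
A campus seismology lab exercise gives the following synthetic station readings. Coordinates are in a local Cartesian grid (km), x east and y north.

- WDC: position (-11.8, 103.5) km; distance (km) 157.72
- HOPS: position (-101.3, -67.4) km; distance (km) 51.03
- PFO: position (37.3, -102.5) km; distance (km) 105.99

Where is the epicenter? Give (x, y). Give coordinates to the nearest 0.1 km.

Circle about each station: (x + 11.8)² + (y − 103.5)² = 157.72²; (x + 101.3)² + (y + 67.4)² = 51.03²; (x − 37.3)² + (y + 102.5)² = 105.99².
Subtracting pairs of circle equations eliminates x²+y² and gives linear equations (the radical axes):
-179.0 x − 341.8 y = 26224.50
98.2 x − 412.0 y = 14687.77
Solving the 2×2 system: x ≈ -53.9, y ≈ -48.5 km.

(-53.9, -48.5)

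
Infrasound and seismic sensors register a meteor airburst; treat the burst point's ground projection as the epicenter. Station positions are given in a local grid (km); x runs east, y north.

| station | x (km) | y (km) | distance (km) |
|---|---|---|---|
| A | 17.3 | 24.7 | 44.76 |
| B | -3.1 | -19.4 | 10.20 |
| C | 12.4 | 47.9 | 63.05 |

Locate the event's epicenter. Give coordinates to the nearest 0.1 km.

Circle about each station: (x − 17.3)² + (y − 24.7)² = 44.76²; (x + 3.1)² + (y + 19.4)² = 10.20²; (x − 12.4)² + (y − 47.9)² = 63.05².
Subtracting the A equation from the B and C equations removes the quadratic terms:
-40.8 x − 88.2 y = 1376.01
-9.8 x + 46.4 y = -433.05
Solving the 2×2 system: x ≈ -9.3, y ≈ -11.3 km.

(-9.3, -11.3)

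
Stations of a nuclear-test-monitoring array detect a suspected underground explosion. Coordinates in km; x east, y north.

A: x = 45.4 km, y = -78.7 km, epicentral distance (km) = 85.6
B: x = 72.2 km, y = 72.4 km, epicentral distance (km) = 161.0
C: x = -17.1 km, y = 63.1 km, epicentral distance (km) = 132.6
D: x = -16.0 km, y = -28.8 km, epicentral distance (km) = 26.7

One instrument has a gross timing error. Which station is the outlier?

Solve using three stations at a time. Using A, B, D (subtract circle equations pairwise → linear system) gives (x, y) ≈ (-34.6, -48.1).
Distances from that point to each station vs reported:
  A: calculated 85.6 vs reported 85.6 → residual 0.0 km
  B: calculated 161.0 vs reported 161.0 → residual 0.0 km
  C: calculated 112.6 vs reported 132.6 → residual 20.0 km
  D: calculated 26.8 vs reported 26.7 → residual 0.1 km
A, B, D are mutually consistent (residuals ≈ 0); C is off by 20.0 km.

C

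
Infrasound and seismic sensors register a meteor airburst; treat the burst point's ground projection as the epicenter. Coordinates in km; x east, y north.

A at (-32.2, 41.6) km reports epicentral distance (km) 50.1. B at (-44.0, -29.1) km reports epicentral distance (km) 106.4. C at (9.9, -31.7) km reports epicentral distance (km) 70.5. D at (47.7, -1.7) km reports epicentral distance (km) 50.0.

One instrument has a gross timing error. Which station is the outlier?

Solve using three stations at a time. Using A, C, D (subtract circle equations pairwise → linear system) gives (x, y) ≈ (17.8, 38.4).
Distances from that point to each station vs reported:
  A: calculated 50.1 vs reported 50.1 → residual 0.0 km
  B: calculated 91.5 vs reported 106.4 → residual 14.9 km
  C: calculated 70.5 vs reported 70.5 → residual 0.0 km
  D: calculated 50.0 vs reported 50.0 → residual 0.0 km
A, C, D are mutually consistent (residuals ≈ 0); B is off by 14.9 km.

B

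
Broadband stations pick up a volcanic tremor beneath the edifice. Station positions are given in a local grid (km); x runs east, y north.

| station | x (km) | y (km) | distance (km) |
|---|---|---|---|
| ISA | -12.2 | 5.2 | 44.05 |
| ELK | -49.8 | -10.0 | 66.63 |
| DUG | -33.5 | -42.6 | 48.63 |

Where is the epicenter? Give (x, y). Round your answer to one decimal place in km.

Circle about each station: (x + 12.2)² + (y − 5.2)² = 44.05²; (x + 49.8)² + (y + 10.0)² = 66.63²; (x + 33.5)² + (y + 42.6)² = 48.63².
Subtracting the ISA equation from the ELK and DUG equations removes the quadratic terms:
-75.2 x − 30.4 y = -94.99
-42.6 x − 95.6 y = 2336.66
Solving the 2×2 system: x ≈ 13.6, y ≈ -30.5 km.

13.6 km east, -30.5 km north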